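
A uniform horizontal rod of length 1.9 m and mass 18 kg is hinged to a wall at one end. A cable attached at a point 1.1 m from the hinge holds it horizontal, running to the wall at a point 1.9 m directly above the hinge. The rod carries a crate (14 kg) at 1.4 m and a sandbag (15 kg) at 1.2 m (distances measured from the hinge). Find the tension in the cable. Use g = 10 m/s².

T ≈ 575 N

Sum moments about the hinge (the unknown hinge reaction has zero arm there).
Beam weight: 18 × 10 = 180 N down at 0.95 m → arm 0.95 m, τ = 180 × 0.95 = 171 N·m clockwise.
Crate: 14 × 10 = 140 N down at 1.4 m → arm 1.4 m, τ = 140 × 1.4 = 196 N·m clockwise.
Sandbag: 15 × 10 = 150 N down at 1.2 m → arm 1.2 m, τ = 150 × 1.2 = 180 N·m clockwise.
Total clockwise load moment = 547 N·m.
The cable tension T acts at 1.1 m; only its component perpendicular to the rod, T sinθ, produces torque. sinθ = h/√(h²+d²) = 1.9/√(1.9²+1.1²) = 0.8654.
Setting net torque to zero: T × 1.1 × 0.8654 = 547 → T = 547 / 0.9519 = 575 N.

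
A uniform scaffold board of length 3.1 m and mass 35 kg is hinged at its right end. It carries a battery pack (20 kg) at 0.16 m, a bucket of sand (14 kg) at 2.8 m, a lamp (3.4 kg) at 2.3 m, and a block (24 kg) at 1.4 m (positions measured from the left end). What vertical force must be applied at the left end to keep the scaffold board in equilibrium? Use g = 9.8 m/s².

F ≈ 508 N

About the right end:
Beam weight: 35 × 9.8 = 343 N down at 1.55 m → arm 1.55 m, τ = 343 × 1.55 = 531.6 N·m counterclockwise.
Battery pack: 20 × 9.8 = 196 N down at 0.16 m → arm 2.94 m, τ = 196 × 2.94 = 576.2 N·m counterclockwise.
Bucket of sand: 14 × 9.8 = 137.2 N down at 2.8 m → arm 0.3 m, τ = 137.2 × 0.3 = 41.16 N·m counterclockwise.
Lamp: 3.4 × 9.8 = 33.32 N down at 2.3 m → arm 0.8 m, τ = 33.32 × 0.8 = 26.66 N·m counterclockwise.
Block: 24 × 9.8 = 235.2 N down at 1.4 m → arm 1.7 m, τ = 235.2 × 1.7 = 399.8 N·m counterclockwise.
Net moment of the loads = 1575 N·m counterclockwise.
The upward force F acts at the left end, arm 3.1 m, giving F × 3.1 clockwise.
Setting net torque to zero: F × 3.1 = 1575 → F = 1575 / 3.1 = 508 N.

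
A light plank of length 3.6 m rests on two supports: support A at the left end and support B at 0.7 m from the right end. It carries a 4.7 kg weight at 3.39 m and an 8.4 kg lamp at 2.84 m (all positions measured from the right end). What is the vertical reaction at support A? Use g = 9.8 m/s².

R_A ≈ 103 N

Sum moments about support B (its reaction then has zero moment arm).
Weight: 4.7 × 9.8 = 46.06 N down at 3.39 m → arm 2.69 m, τ = 46.06 × 2.69 = 123.9 N·m counterclockwise.
Lamp: 8.4 × 9.8 = 82.32 N down at 2.84 m → arm 2.14 m, τ = 82.32 × 2.14 = 176.2 N·m counterclockwise.
Net load moment about support B = 300.1 N·m counterclockwise.
Reaction R at support A is upward at 3.6 m, arm 2.9 m → moment R × 2.9 clockwise.
Setting net torque to zero: R × 2.9 = 300.1 → R = 103 N.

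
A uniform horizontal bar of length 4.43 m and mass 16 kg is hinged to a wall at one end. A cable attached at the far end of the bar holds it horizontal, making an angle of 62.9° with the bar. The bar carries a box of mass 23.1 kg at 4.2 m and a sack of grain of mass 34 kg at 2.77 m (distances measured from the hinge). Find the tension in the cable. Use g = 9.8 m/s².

Sum moments about the hinge (the unknown hinge reaction has zero arm there).
Beam weight: 16 × 9.8 = 156.8 N down at 2.215 m → arm 2.215 m, τ = 156.8 × 2.215 = 347.3 N·m clockwise.
Box: 23.1 × 9.8 = 226.4 N down at 4.2 m → arm 4.2 m, τ = 226.4 × 4.2 = 950.9 N·m clockwise.
Sack of grain: 34 × 9.8 = 333.2 N down at 2.77 m → arm 2.77 m, τ = 333.2 × 2.77 = 923 N·m clockwise.
Total clockwise load moment = 2221 N·m.
The cable tension T acts at 4.43 m; only its component perpendicular to the bar, T sinθ, produces torque. sin 62.9° = 0.8902.
For rotational equilibrium, T × 4.43 × 0.8902 = 2221, so T = 2221 / 3.944 = 563 N.

T ≈ 563 N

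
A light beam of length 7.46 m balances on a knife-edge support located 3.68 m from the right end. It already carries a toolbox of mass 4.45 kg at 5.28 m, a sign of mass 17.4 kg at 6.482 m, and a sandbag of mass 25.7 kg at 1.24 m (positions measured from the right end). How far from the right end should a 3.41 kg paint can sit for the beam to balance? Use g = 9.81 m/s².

x ≈ 5.68 m from the right end

Choose the knife-edge support (at 3.68 m from the right end) as the axis so the support reaction has zero arm there.
Toolbox: 4.45 × 9.81 = 43.65 N down at 5.28 m → arm 1.6 m, τ = 43.65 × 1.6 = 69.84 N·m counterclockwise.
Sign: 17.4 × 9.81 = 170.7 N down at 6.482 m → arm 2.802 m, τ = 170.7 × 2.802 = 478.3 N·m counterclockwise.
Sandbag: 25.7 × 9.81 = 252.1 N down at 1.24 m → arm 2.44 m, τ = 252.1 × 2.44 = 615.1 N·m clockwise.
Net moment of existing loads = 66.96 N·m clockwise.
The paint can weighs 3.41 × 9.81 = 33.45 N and must supply an equal counterclockwise moment, so its lever arm about the knife-edge support is 66.96 / 33.45 = 2 m.
That puts it at 3.68 + 2 = 5.68 m from the right end.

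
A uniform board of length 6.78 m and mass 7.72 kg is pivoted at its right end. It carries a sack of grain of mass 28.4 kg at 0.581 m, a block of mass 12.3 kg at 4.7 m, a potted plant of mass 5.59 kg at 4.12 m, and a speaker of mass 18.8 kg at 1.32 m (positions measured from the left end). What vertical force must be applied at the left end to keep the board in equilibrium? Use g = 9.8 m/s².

F ≈ 499 N

Take moments about the right end.
Beam weight: 7.72 × 9.8 = 75.66 N down at 3.39 m → arm 3.39 m, τ = 75.66 × 3.39 = 256.5 N·m counterclockwise.
Sack of grain: 28.4 × 9.8 = 278.3 N down at 0.581 m → arm 6.199 m, τ = 278.3 × 6.199 = 1725 N·m counterclockwise.
Block: 12.3 × 9.8 = 120.5 N down at 4.7 m → arm 2.08 m, τ = 120.5 × 2.08 = 250.6 N·m counterclockwise.
Potted plant: 5.59 × 9.8 = 54.78 N down at 4.12 m → arm 2.66 m, τ = 54.78 × 2.66 = 145.7 N·m counterclockwise.
Speaker: 18.8 × 9.8 = 184.2 N down at 1.32 m → arm 5.46 m, τ = 184.2 × 5.46 = 1006 N·m counterclockwise.
Net moment of the loads = 3384 N·m counterclockwise.
The upward force F acts at the left end, arm 6.78 m, giving F × 6.78 clockwise.
Balancing moments: F × 6.78 = 3384, giving F = 3384 / 6.78 = 499 N.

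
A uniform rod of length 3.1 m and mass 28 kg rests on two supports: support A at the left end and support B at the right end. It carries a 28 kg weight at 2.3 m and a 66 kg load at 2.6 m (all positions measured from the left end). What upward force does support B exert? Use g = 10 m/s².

R_B ≈ 901 N

Take moments about support A.
Beam weight: 28 × 10 = 280 N down at 1.55 m → arm 1.55 m, τ = 280 × 1.55 = 434 N·m clockwise.
Weight: 28 × 10 = 280 N down at 2.3 m → arm 2.3 m, τ = 280 × 2.3 = 644 N·m clockwise.
Load: 66 × 10 = 660 N down at 2.6 m → arm 2.6 m, τ = 660 × 2.6 = 1716 N·m clockwise.
Net load moment about support A = 2794 N·m clockwise.
Reaction R at support B is upward at 3.1 m, arm 3.1 m → moment R × 3.1 counterclockwise.
Στ = 0 ⇒ R × 3.1 = 2794 ⇒ R = 901 N.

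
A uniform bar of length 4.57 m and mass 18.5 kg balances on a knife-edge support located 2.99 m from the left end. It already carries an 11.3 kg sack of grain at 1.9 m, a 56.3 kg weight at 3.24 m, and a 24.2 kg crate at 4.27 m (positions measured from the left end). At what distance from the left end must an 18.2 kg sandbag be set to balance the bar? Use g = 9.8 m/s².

x ≈ 1.91 m from the left end

About the knife-edge support (at 2.99 m from the left end):
Beam weight: 18.5 × 9.8 = 181.3 N down at 2.285 m → arm 0.705 m, τ = 181.3 × 0.705 = 127.8 N·m counterclockwise.
Sack of grain: 11.3 × 9.8 = 110.7 N down at 1.9 m → arm 1.09 m, τ = 110.7 × 1.09 = 120.7 N·m counterclockwise.
Weight: 56.3 × 9.8 = 551.7 N down at 3.24 m → arm 0.25 m, τ = 551.7 × 0.25 = 137.9 N·m clockwise.
Crate: 24.2 × 9.8 = 237.2 N down at 4.27 m → arm 1.28 m, τ = 237.2 × 1.28 = 303.6 N·m clockwise.
Net moment of existing loads = 193 N·m clockwise.
The sandbag weighs 18.2 × 9.8 = 178.4 N and must supply an equal counterclockwise moment, so its lever arm about the knife-edge support is 193 / 178.4 = 1.08 m.
That puts it at 2.99 − 1.08 = 1.91 m from the left end.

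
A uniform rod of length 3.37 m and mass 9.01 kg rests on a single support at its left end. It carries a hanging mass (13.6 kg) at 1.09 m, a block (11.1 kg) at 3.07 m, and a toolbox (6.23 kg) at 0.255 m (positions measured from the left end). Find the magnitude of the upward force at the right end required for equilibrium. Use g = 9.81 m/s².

F ≈ 191 N

Taking torques about the left end:
Beam weight: 9.01 × 9.81 = 88.39 N down at 1.685 m → arm 1.685 m, τ = 88.39 × 1.685 = 148.9 N·m clockwise.
Hanging mass: 13.6 × 9.81 = 133.4 N down at 1.09 m → arm 1.09 m, τ = 133.4 × 1.09 = 145.4 N·m clockwise.
Block: 11.1 × 9.81 = 108.9 N down at 3.07 m → arm 3.07 m, τ = 108.9 × 3.07 = 334.3 N·m clockwise.
Toolbox: 6.23 × 9.81 = 61.12 N down at 0.255 m → arm 0.255 m, τ = 61.12 × 0.255 = 15.59 N·m clockwise.
Net moment of the loads = 644.2 N·m clockwise.
The upward force F acts at the right end, arm 3.37 m, giving F × 3.37 counterclockwise.
For rotational equilibrium, F × 3.37 = 644.2, so F = 644.2 / 3.37 = 191 N.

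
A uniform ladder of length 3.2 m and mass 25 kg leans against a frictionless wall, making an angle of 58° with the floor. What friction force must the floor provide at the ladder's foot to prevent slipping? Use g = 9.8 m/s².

Taking torques about the foot of the ladder:
Ladder weight 25×9.8 = 245 N acts at 1.6 m along the ladder; its horizontal arm is 1.6·cos58° = 0.8479 m → τ = 207.7 N·m clockwise.
Wall normal N acts horizontally at the top; its moment arm is the height L sinθ = 3.2·sin58° = 2.714 m, counterclockwise.
Στ = 0 ⇒ N × 2.714 = 207.7 ⇒ N = 76.5 N.
ΣFx = 0: friction at the foot balances the wall's push, so f = N_wall = 76.5 N.

f ≈ 76.5 N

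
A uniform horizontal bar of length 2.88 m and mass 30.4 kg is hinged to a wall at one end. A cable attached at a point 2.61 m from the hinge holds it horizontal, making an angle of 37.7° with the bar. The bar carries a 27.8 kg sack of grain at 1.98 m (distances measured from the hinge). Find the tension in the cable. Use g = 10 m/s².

T ≈ 619 N

About the hinge:
Beam weight: 30.4 × 10 = 304 N down at 1.44 m → arm 1.44 m, τ = 304 × 1.44 = 437.8 N·m clockwise.
Sack of grain: 27.8 × 10 = 278 N down at 1.98 m → arm 1.98 m, τ = 278 × 1.98 = 550.4 N·m clockwise.
Total clockwise load moment = 988.2 N·m.
The cable tension T acts at 2.61 m; only its component perpendicular to the bar, T sinθ, produces torque. sin 37.7° = 0.6115.
Setting net torque to zero: T × 2.61 × 0.6115 = 988.2 → T = 988.2 / 1.596 = 619 N.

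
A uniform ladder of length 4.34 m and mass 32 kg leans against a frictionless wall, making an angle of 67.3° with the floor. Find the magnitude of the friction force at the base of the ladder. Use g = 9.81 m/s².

Take moments about the foot of the ladder.
Ladder weight 32×9.81 = 313.9 N acts at 2.17 m along the ladder; its horizontal arm is 2.17·cos67.3° = 0.8374 m → τ = 262.9 N·m clockwise.
Wall normal N acts horizontally at the top; its moment arm is the height L sinθ = 4.34·sin67.3° = 4.004 m, counterclockwise.
Balancing moments: N × 4.004 = 262.9, giving N = 65.7 N.
ΣFx = 0: friction at the foot balances the wall's push, so f = N_wall = 65.7 N.

f ≈ 65.7 N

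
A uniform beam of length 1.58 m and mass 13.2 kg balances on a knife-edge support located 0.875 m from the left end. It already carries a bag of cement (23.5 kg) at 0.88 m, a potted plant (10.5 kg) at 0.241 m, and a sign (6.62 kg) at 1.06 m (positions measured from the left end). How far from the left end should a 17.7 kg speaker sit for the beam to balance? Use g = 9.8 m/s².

x ≈ 1.24 m from the left end

Sum moments about the knife-edge support (at 0.875 m from the left end) (the support reaction has zero arm there).
Beam weight: 13.2 × 9.8 = 129.4 N down at 0.79 m → arm 0.085 m, τ = 129.4 × 0.085 = 11 N·m counterclockwise.
Bag of cement: 23.5 × 9.8 = 230.3 N down at 0.88 m → arm 0.005 m, τ = 230.3 × 0.005 = 1.152 N·m clockwise.
Potted plant: 10.5 × 9.8 = 102.9 N down at 0.241 m → arm 0.634 m, τ = 102.9 × 0.634 = 65.24 N·m counterclockwise.
Sign: 6.62 × 9.8 = 64.88 N down at 1.06 m → arm 0.185 m, τ = 64.88 × 0.185 = 12 N·m clockwise.
Net moment of existing loads = 63.09 N·m counterclockwise.
The speaker weighs 17.7 × 9.8 = 173.5 N and must supply an equal clockwise moment, so its lever arm about the knife-edge support is 63.09 / 173.5 = 0.364 m.
That puts it at 0.875 + 0.364 = 1.24 m from the left end.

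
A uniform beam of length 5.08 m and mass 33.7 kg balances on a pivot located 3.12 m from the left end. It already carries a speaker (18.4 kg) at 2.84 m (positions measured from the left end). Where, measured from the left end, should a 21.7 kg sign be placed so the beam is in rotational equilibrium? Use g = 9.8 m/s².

x ≈ 4.26 m from the left end

About the pivot (at 3.12 m from the left end):
Beam weight: 33.7 × 9.8 = 330.3 N down at 2.54 m → arm 0.58 m, τ = 330.3 × 0.58 = 191.6 N·m counterclockwise.
Speaker: 18.4 × 9.8 = 180.3 N down at 2.84 m → arm 0.28 m, τ = 180.3 × 0.28 = 50.48 N·m counterclockwise.
Net moment of existing loads = 242.1 N·m counterclockwise.
The sign weighs 21.7 × 9.8 = 212.7 N and must supply an equal clockwise moment, so its lever arm about the pivot is 242.1 / 212.7 = 1.14 m.
That puts it at 3.12 + 1.14 = 4.26 m from the left end.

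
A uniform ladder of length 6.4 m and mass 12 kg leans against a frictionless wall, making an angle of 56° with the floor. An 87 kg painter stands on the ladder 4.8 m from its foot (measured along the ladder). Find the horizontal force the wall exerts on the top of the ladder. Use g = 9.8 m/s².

About the foot of the ladder:
Ladder weight 12×9.8 = 117.6 N acts at 3.2 m along the ladder; its horizontal arm is 3.2·cos56° = 1.789 m → τ = 210.4 N·m clockwise.
Painter: 87×9.8 = 852.6 N at 4.8 m → arm 2.684 m → τ = 2288 N·m clockwise.
Wall normal N acts horizontally at the top; its moment arm is the height L sinθ = 6.4·sin56° = 5.306 m, counterclockwise.
For rotational equilibrium, N × 5.306 = 2498, so N = 471 N.

N_wall ≈ 471 N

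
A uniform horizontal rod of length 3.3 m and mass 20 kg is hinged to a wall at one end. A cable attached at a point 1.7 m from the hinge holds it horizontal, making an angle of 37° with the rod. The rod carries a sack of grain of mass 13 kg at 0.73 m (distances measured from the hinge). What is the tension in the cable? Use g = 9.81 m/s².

T ≈ 407 N

Choose the hinge as the axis so the unknown hinge reaction has zero arm there.
Beam weight: 20 × 9.81 = 196.2 N down at 1.65 m → arm 1.65 m, τ = 196.2 × 1.65 = 323.7 N·m clockwise.
Sack of grain: 13 × 9.81 = 127.5 N down at 0.73 m → arm 0.73 m, τ = 127.5 × 0.73 = 93.08 N·m clockwise.
Total clockwise load moment = 416.8 N·m.
The cable tension T acts at 1.7 m; only its component perpendicular to the rod, T sinθ, produces torque. sin 37° = 0.6018.
Setting net torque to zero: T × 1.7 × 0.6018 = 416.8 → T = 416.8 / 1.023 = 407 N.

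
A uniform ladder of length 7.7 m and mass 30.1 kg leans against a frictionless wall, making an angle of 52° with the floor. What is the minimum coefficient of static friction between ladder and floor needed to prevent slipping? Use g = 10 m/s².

Take moments about the foot of the ladder.
Ladder weight 30.1×10 = 301 N acts at 3.85 m along the ladder; its horizontal arm is 3.85·cos52° = 2.37 m → τ = 713.4 N·m clockwise.
Wall normal N acts horizontally at the top; its moment arm is the height L sinθ = 7.7·sin52° = 6.068 m, counterclockwise.
Στ = 0 ⇒ N × 6.068 = 713.4 ⇒ N = 117.6 N.
ΣFx = 0 ⇒ f = N_wall = 117.6 N. ΣFy = 0 ⇒ N_floor = 301 N.
μ_min = f / N_floor = 117.6 / 301 = 0.391.

μ_min ≈ 0.391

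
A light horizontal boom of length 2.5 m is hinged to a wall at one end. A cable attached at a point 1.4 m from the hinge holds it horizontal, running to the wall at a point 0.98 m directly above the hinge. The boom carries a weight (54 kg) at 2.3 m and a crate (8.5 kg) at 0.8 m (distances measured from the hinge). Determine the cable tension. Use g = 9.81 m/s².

Choose the hinge as the axis so the unknown hinge reaction has zero arm there.
Weight: 54 × 9.81 = 529.7 N down at 2.3 m → arm 2.3 m, τ = 529.7 × 2.3 = 1218 N·m clockwise.
Crate: 8.5 × 9.81 = 83.39 N down at 0.8 m → arm 0.8 m, τ = 83.39 × 0.8 = 66.71 N·m clockwise.
Total clockwise load moment = 1285 N·m.
The cable tension T acts at 1.4 m; only its component perpendicular to the boom, T sinθ, produces torque. sinθ = h/√(h²+d²) = 0.98/√(0.98²+1.4²) = 0.5735.
For rotational equilibrium, T × 1.4 × 0.5735 = 1285, so T = 1285 / 0.8029 = 1600 N.

T ≈ 1600 N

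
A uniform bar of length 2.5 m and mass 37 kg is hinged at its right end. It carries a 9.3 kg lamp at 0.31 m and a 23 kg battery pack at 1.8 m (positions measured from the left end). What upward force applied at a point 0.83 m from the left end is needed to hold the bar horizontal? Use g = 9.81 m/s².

Choose the right end as the axis so the unknown pivot reaction has zero arm there.
Beam weight: 37 × 9.81 = 363 N down at 1.25 m → arm 1.25 m, τ = 363 × 1.25 = 453.8 N·m counterclockwise.
Lamp: 9.3 × 9.81 = 91.23 N down at 0.31 m → arm 2.19 m, τ = 91.23 × 2.19 = 199.8 N·m counterclockwise.
Battery pack: 23 × 9.81 = 225.6 N down at 1.8 m → arm 0.7 m, τ = 225.6 × 0.7 = 157.9 N·m counterclockwise.
Net moment of the loads = 811.5 N·m counterclockwise.
The upward force F acts at a point 0.83 m from the left end, arm 1.67 m, giving F × 1.67 clockwise.
Balancing moments: F × 1.67 = 811.5, giving F = 811.5 / 1.67 = 486 N.

F ≈ 486 N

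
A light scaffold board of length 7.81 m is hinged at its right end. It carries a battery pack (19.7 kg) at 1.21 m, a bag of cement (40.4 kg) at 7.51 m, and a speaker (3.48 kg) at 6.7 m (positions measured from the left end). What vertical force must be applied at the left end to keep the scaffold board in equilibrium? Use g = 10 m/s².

F ≈ 187 N

Take moments about the right end.
Battery pack: 19.7 × 10 = 197 N down at 1.21 m → arm 6.6 m, τ = 197 × 6.6 = 1300 N·m counterclockwise.
Bag of cement: 40.4 × 10 = 404 N down at 7.51 m → arm 0.3 m, τ = 404 × 0.3 = 121.2 N·m counterclockwise.
Speaker: 3.48 × 10 = 34.8 N down at 6.7 m → arm 1.11 m, τ = 34.8 × 1.11 = 38.63 N·m counterclockwise.
Net moment of the loads = 1460 N·m counterclockwise.
The upward force F acts at the left end, arm 7.81 m, giving F × 7.81 clockwise.
Balancing moments: F × 7.81 = 1460, giving F = 1460 / 7.81 = 187 N.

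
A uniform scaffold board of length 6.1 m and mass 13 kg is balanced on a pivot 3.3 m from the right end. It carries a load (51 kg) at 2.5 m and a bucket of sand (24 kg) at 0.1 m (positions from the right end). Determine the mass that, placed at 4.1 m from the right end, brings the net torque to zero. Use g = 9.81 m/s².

m ≈ 151 kg

Choose the pivot (at 3.3 m from the right end) as the axis so the support reaction has zero arm there.
Beam weight: 13 × 9.81 = 127.5 N down at 3.05 m → arm 0.25 m, τ = 127.5 × 0.25 = 31.88 N·m clockwise.
Load: 51 × 9.81 = 500.3 N down at 2.5 m → arm 0.8 m, τ = 500.3 × 0.8 = 400.2 N·m clockwise.
Bucket of sand: 24 × 9.81 = 235.4 N down at 0.1 m → arm 3.2 m, τ = 235.4 × 3.2 = 753.3 N·m clockwise.
Net moment of known loads = 1185 N·m clockwise.
An unknown mass m at 4.1 m has arm 0.8 m; its moment is m·g·0.8 counterclockwise.
Balancing moments: m × 9.81 × 0.8 = 1185, giving m = 1185 / (9.81 × 0.8) = 151 kg.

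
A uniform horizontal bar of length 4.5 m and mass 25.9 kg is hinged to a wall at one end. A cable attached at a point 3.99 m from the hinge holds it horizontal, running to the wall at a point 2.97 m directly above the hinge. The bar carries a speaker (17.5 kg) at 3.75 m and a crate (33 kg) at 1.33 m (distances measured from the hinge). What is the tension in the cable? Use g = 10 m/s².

Take moments about the hinge.
Beam weight: 25.9 × 10 = 259 N down at 2.25 m → arm 2.25 m, τ = 259 × 2.25 = 582.8 N·m clockwise.
Speaker: 17.5 × 10 = 175 N down at 3.75 m → arm 3.75 m, τ = 175 × 3.75 = 656.2 N·m clockwise.
Crate: 33 × 10 = 330 N down at 1.33 m → arm 1.33 m, τ = 330 × 1.33 = 438.9 N·m clockwise.
Total clockwise load moment = 1678 N·m.
The cable tension T acts at 3.99 m; only its component perpendicular to the bar, T sinθ, produces torque. sinθ = h/√(h²+d²) = 2.97/√(2.97²+3.99²) = 0.5971.
For rotational equilibrium, T × 3.99 × 0.5971 = 1678, so T = 1678 / 2.382 = 704 N.

T ≈ 704 N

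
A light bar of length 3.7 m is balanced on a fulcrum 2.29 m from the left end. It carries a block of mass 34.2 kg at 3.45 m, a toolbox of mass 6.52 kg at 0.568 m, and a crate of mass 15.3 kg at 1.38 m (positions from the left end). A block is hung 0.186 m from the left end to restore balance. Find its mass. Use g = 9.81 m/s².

m ≈ 6.9 kg

Take moments about the fulcrum (at 2.29 m from the left end).
Block: 34.2 × 9.81 = 335.5 N down at 3.45 m → arm 1.16 m, τ = 335.5 × 1.16 = 389.2 N·m clockwise.
Toolbox: 6.52 × 9.81 = 63.96 N down at 0.568 m → arm 1.722 m, τ = 63.96 × 1.722 = 110.1 N·m counterclockwise.
Crate: 15.3 × 9.81 = 150.1 N down at 1.38 m → arm 0.91 m, τ = 150.1 × 0.91 = 136.6 N·m counterclockwise.
Net moment of known loads = 142.5 N·m clockwise.
An unknown mass m at 0.186 m has arm 2.104 m; its moment is m·g·2.104 counterclockwise.
Στ = 0 ⇒ m × 9.81 × 2.104 = 142.5 ⇒ m = 142.5 / (9.81 × 2.104) = 6.9 kg.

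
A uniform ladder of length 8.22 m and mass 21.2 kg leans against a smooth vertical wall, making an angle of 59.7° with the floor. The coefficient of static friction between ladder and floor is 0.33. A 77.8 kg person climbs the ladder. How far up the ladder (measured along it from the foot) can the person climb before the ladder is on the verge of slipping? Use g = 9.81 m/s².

d ≈ 4.79 m

Sum moments about the foot of the ladder (the floor normal and friction both act there and drop out).
Ladder weight 21.2×9.81 = 208 N acts at 4.11 m along the ladder; its horizontal arm is 4.11·cos59.7° = 2.074 m → τ = 431.4 N·m clockwise.
Person weight 77.8×9.81 = 763.2 N at distance d → arm d·cos59.7° → τ = 763.2·d·0.5045 clockwise.
Wall normal N at the top has arm L sinθ = 7.097 m counterclockwise, so Στ = 0 gives N·7.097 = 431.4 + 385·d.
ΣFy = 0 ⇒ N_floor = 971.2 N, so the maximum friction is μ_s·N_floor = 0.33×971.2 = 320.5 N. ΣFx = 0 ⇒ N_wall = f, so at the slipping point N = 320.5 N.
Substituting: 320.5×7.097 = 431.4 + 385·d ⇒ d = (2275 − 431.4) / 385 = 4.79 m.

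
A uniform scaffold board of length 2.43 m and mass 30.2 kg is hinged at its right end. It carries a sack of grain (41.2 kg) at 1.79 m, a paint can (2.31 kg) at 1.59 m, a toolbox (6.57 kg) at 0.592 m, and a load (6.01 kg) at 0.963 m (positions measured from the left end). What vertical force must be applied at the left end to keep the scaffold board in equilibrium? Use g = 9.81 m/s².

F ≈ 347 N

Choose the right end as the axis so the unknown pivot reaction has zero arm there.
Beam weight: 30.2 × 9.81 = 296.3 N down at 1.215 m → arm 1.215 m, τ = 296.3 × 1.215 = 360 N·m counterclockwise.
Sack of grain: 41.2 × 9.81 = 404.2 N down at 1.79 m → arm 0.64 m, τ = 404.2 × 0.64 = 258.7 N·m counterclockwise.
Paint can: 2.31 × 9.81 = 22.66 N down at 1.59 m → arm 0.84 m, τ = 22.66 × 0.84 = 19.03 N·m counterclockwise.
Toolbox: 6.57 × 9.81 = 64.45 N down at 0.592 m → arm 1.838 m, τ = 64.45 × 1.838 = 118.5 N·m counterclockwise.
Load: 6.01 × 9.81 = 58.96 N down at 0.963 m → arm 1.467 m, τ = 58.96 × 1.467 = 86.49 N·m counterclockwise.
Net moment of the loads = 842.7 N·m counterclockwise.
The upward force F acts at the left end, arm 2.43 m, giving F × 2.43 clockwise.
Στ = 0 ⇒ F × 2.43 = 842.7 ⇒ F = 842.7 / 2.43 = 347 N.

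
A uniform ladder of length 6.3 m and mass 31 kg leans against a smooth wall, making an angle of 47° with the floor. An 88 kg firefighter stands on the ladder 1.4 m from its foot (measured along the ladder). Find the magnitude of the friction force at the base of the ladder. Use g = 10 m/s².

f ≈ 327 N

About the foot of the ladder:
Ladder weight 31×10 = 310 N acts at 3.15 m along the ladder; its horizontal arm is 3.15·cos47° = 2.148 m → τ = 665.9 N·m clockwise.
Firefighter: 88×10 = 880 N at 1.4 m → arm 0.9548 m → τ = 840.2 N·m clockwise.
Wall normal N acts horizontally at the top; its moment arm is the height L sinθ = 6.3·sin47° = 4.608 m, counterclockwise.
Setting net torque to zero: N × 4.608 = 1506 → N = 327 N.
ΣFx = 0: friction at the foot balances the wall's push, so f = N_wall = 327 N.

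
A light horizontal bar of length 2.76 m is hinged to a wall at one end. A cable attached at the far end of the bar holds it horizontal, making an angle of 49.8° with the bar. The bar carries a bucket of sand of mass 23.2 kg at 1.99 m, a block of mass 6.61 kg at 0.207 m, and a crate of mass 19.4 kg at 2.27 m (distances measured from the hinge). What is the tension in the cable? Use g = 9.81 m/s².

T ≈ 426 N

Sum moments about the hinge (the unknown hinge reaction has zero arm there).
Bucket of sand: 23.2 × 9.81 = 227.6 N down at 1.99 m → arm 1.99 m, τ = 227.6 × 1.99 = 452.9 N·m clockwise.
Block: 6.61 × 9.81 = 64.84 N down at 0.207 m → arm 0.207 m, τ = 64.84 × 0.207 = 13.42 N·m clockwise.
Crate: 19.4 × 9.81 = 190.3 N down at 2.27 m → arm 2.27 m, τ = 190.3 × 2.27 = 432 N·m clockwise.
Total clockwise load moment = 898.3 N·m.
The cable tension T acts at 2.76 m; only its component perpendicular to the bar, T sinθ, produces torque. sin 49.8° = 0.7638.
For rotational equilibrium, T × 2.76 × 0.7638 = 898.3, so T = 898.3 / 2.108 = 426 N.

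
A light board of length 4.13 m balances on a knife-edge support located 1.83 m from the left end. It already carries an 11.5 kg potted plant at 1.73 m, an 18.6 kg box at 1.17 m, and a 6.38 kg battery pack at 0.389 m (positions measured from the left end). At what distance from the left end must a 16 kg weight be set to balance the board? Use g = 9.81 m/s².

x ≈ 3.24 m from the left end

Choose the knife-edge support (at 1.83 m from the left end) as the axis so the support reaction has zero arm there.
Potted plant: 11.5 × 9.81 = 112.8 N down at 1.73 m → arm 0.1 m, τ = 112.8 × 0.1 = 11.28 N·m counterclockwise.
Box: 18.6 × 9.81 = 182.5 N down at 1.17 m → arm 0.66 m, τ = 182.5 × 0.66 = 120.5 N·m counterclockwise.
Battery pack: 6.38 × 9.81 = 62.59 N down at 0.389 m → arm 1.441 m, τ = 62.59 × 1.441 = 90.19 N·m counterclockwise.
Net moment of existing loads = 222 N·m counterclockwise.
The weight weighs 16 × 9.81 = 157 N and must supply an equal clockwise moment, so its lever arm about the knife-edge support is 222 / 157 = 1.41 m.
That puts it at 1.83 + 1.41 = 3.24 m from the left end.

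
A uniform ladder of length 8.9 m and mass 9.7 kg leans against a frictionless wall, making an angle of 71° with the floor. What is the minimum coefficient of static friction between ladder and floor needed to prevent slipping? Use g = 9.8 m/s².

Take moments about the foot of the ladder.
Ladder weight 9.7×9.8 = 95.06 N acts at 4.45 m along the ladder; its horizontal arm is 4.45·cos71° = 1.449 m → τ = 137.7 N·m clockwise.
Wall normal N acts horizontally at the top; its moment arm is the height L sinθ = 8.9·sin71° = 8.415 m, counterclockwise.
Setting net torque to zero: N × 8.415 = 137.7 → N = 16.36 N.
ΣFx = 0 ⇒ f = N_wall = 16.36 N. ΣFy = 0 ⇒ N_floor = 95.06 N.
μ_min = f / N_floor = 16.36 / 95.06 = 0.172.

μ_min ≈ 0.172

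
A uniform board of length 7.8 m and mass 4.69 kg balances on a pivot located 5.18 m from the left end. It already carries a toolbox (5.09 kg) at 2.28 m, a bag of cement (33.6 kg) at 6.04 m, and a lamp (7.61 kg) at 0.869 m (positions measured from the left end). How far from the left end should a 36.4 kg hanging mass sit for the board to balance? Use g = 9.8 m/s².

x ≈ 5.86 m from the left end

Choose the pivot (at 5.18 m from the left end) as the axis so the support reaction has zero arm there.
Beam weight: 4.69 × 9.8 = 45.96 N down at 3.9 m → arm 1.28 m, τ = 45.96 × 1.28 = 58.83 N·m counterclockwise.
Toolbox: 5.09 × 9.8 = 49.88 N down at 2.28 m → arm 2.9 m, τ = 49.88 × 2.9 = 144.7 N·m counterclockwise.
Bag of cement: 33.6 × 9.8 = 329.3 N down at 6.04 m → arm 0.86 m, τ = 329.3 × 0.86 = 283.2 N·m clockwise.
Lamp: 7.61 × 9.8 = 74.58 N down at 0.869 m → arm 4.311 m, τ = 74.58 × 4.311 = 321.5 N·m counterclockwise.
Net moment of existing loads = 241.8 N·m counterclockwise.
The hanging mass weighs 36.4 × 9.8 = 356.7 N and must supply an equal clockwise moment, so its lever arm about the pivot is 241.8 / 356.7 = 0.678 m.
That puts it at 5.18 + 0.678 = 5.86 m from the left end.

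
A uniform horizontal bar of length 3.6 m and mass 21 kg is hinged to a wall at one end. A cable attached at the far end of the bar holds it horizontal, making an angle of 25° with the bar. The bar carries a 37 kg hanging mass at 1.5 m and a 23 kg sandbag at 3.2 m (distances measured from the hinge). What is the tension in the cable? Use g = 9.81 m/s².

Sum moments about the hinge (the unknown hinge reaction has zero arm there).
Beam weight: 21 × 9.81 = 206 N down at 1.8 m → arm 1.8 m, τ = 206 × 1.8 = 370.8 N·m clockwise.
Hanging mass: 37 × 9.81 = 363 N down at 1.5 m → arm 1.5 m, τ = 363 × 1.5 = 544.5 N·m clockwise.
Sandbag: 23 × 9.81 = 225.6 N down at 3.2 m → arm 3.2 m, τ = 225.6 × 3.2 = 721.9 N·m clockwise.
Total clockwise load moment = 1637 N·m.
The cable tension T acts at 3.6 m; only its component perpendicular to the bar, T sinθ, produces torque. sin 25° = 0.4226.
For rotational equilibrium, T × 3.6 × 0.4226 = 1637, so T = 1637 / 1.521 = 1080 N.

T ≈ 1080 N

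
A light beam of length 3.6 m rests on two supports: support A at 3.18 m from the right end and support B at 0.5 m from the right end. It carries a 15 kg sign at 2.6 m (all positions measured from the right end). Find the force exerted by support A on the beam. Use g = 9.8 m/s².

Sum moments about support B (its reaction then has zero moment arm).
Sign: 15 × 9.8 = 147 N down at 2.6 m → arm 2.1 m, τ = 147 × 2.1 = 308.7 N·m counterclockwise.
Net load moment about support B = 308.7 N·m counterclockwise.
Reaction R at support A is upward at 3.18 m, arm 2.68 m → moment R × 2.68 clockwise.
Balancing moments: R × 2.68 = 308.7, giving R = 115 N.

R_A ≈ 115 N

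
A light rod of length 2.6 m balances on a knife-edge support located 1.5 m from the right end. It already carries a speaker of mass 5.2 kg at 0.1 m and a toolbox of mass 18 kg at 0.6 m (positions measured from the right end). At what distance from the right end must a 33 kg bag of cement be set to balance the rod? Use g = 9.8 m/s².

x ≈ 2.21 m from the right end

Choose the knife-edge support (at 1.5 m from the right end) as the axis so the support reaction has zero arm there.
Speaker: 5.2 × 9.8 = 50.96 N down at 0.1 m → arm 1.4 m, τ = 50.96 × 1.4 = 71.34 N·m clockwise.
Toolbox: 18 × 9.8 = 176.4 N down at 0.6 m → arm 0.9 m, τ = 176.4 × 0.9 = 158.8 N·m clockwise.
Net moment of existing loads = 230.1 N·m clockwise.
The bag of cement weighs 33 × 9.8 = 323.4 N and must supply an equal counterclockwise moment, so its lever arm about the knife-edge support is 230.1 / 323.4 = 0.712 m.
That puts it at 1.5 + 0.712 = 2.21 m from the right end.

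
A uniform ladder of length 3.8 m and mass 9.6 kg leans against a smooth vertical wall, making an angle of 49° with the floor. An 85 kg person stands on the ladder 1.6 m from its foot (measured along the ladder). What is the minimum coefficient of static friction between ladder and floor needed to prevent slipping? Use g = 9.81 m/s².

μ_min ≈ 0.373

About the foot of the ladder:
Ladder weight 9.6×9.81 = 94.18 N acts at 1.9 m along the ladder; its horizontal arm is 1.9·cos49° = 1.247 m → τ = 117.4 N·m clockwise.
Person: 85×9.81 = 833.9 N at 1.6 m → arm 1.05 m → τ = 875.6 N·m clockwise.
Wall normal N acts horizontally at the top; its moment arm is the height L sinθ = 3.8·sin49° = 2.868 m, counterclockwise.
Balancing moments: N × 2.868 = 993, giving N = 346.2 N.
ΣFx = 0 ⇒ f = N_wall = 346.2 N. ΣFy = 0 ⇒ N_floor = 928.1 N.
μ_min = f / N_floor = 346.2 / 928.1 = 0.373.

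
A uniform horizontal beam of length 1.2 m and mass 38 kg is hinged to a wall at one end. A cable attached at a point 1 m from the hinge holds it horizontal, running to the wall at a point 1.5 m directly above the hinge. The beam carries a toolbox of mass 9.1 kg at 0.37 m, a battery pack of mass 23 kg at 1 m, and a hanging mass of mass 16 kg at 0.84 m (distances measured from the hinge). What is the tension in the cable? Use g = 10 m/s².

About the hinge:
Beam weight: 38 × 10 = 380 N down at 0.6 m → arm 0.6 m, τ = 380 × 0.6 = 228 N·m clockwise.
Toolbox: 9.1 × 10 = 91 N down at 0.37 m → arm 0.37 m, τ = 91 × 0.37 = 33.67 N·m clockwise.
Battery pack: 23 × 10 = 230 N down at 1 m → arm 1 m, τ = 230 × 1 = 230 N·m clockwise.
Hanging mass: 16 × 10 = 160 N down at 0.84 m → arm 0.84 m, τ = 160 × 0.84 = 134.4 N·m clockwise.
Total clockwise load moment = 626.1 N·m.
The cable tension T acts at 1 m; only its component perpendicular to the beam, T sinθ, produces torque. sinθ = h/√(h²+d²) = 1.5/√(1.5²+1²) = 0.8321.
Setting net torque to zero: T × 1 × 0.8321 = 626.1 → T = 626.1 / 0.8321 = 752 N.

T ≈ 752 N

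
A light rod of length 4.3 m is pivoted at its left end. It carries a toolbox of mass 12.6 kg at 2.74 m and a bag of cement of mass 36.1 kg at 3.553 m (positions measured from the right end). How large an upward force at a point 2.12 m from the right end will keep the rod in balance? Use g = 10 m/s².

F ≈ 214 N

Choose the left end as the axis so the unknown pivot reaction has zero arm there.
Toolbox: 12.6 × 10 = 126 N down at 2.74 m → arm 1.56 m, τ = 126 × 1.56 = 196.6 N·m clockwise.
Bag of cement: 36.1 × 10 = 361 N down at 3.553 m → arm 0.747 m, τ = 361 × 0.747 = 269.7 N·m clockwise.
Net moment of the loads = 466.3 N·m clockwise.
The upward force F acts at a point 2.12 m from the right end, arm 2.18 m, giving F × 2.18 counterclockwise.
For rotational equilibrium, F × 2.18 = 466.3, so F = 466.3 / 2.18 = 214 N.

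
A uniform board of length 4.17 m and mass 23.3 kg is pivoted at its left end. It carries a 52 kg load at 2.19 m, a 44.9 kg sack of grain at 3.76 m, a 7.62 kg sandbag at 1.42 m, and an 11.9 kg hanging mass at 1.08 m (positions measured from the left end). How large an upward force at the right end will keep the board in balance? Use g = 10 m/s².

Sum moments about the left end (the unknown pivot reaction has zero arm there).
Beam weight: 23.3 × 10 = 233 N down at 2.085 m → arm 2.085 m, τ = 233 × 2.085 = 485.8 N·m clockwise.
Load: 52 × 10 = 520 N down at 2.19 m → arm 2.19 m, τ = 520 × 2.19 = 1139 N·m clockwise.
Sack of grain: 44.9 × 10 = 449 N down at 3.76 m → arm 3.76 m, τ = 449 × 3.76 = 1688 N·m clockwise.
Sandbag: 7.62 × 10 = 76.2 N down at 1.42 m → arm 1.42 m, τ = 76.2 × 1.42 = 108.2 N·m clockwise.
Hanging mass: 11.9 × 10 = 119 N down at 1.08 m → arm 1.08 m, τ = 119 × 1.08 = 128.5 N·m clockwise.
Net moment of the loads = 3550 N·m clockwise.
The upward force F acts at the right end, arm 4.17 m, giving F × 4.17 counterclockwise.
For rotational equilibrium, F × 4.17 = 3550, so F = 3550 / 4.17 = 851 N.

F ≈ 851 N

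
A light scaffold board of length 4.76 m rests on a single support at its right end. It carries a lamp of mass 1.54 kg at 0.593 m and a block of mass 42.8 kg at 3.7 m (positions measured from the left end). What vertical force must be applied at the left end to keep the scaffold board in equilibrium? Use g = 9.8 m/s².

F ≈ 107 N

Take moments about the right end.
Lamp: 1.54 × 9.8 = 15.09 N down at 0.593 m → arm 4.167 m, τ = 15.09 × 4.167 = 62.88 N·m counterclockwise.
Block: 42.8 × 9.8 = 419.4 N down at 3.7 m → arm 1.06 m, τ = 419.4 × 1.06 = 444.6 N·m counterclockwise.
Net moment of the loads = 507.5 N·m counterclockwise.
The upward force F acts at the left end, arm 4.76 m, giving F × 4.76 clockwise.
Setting net torque to zero: F × 4.76 = 507.5 → F = 507.5 / 4.76 = 107 N.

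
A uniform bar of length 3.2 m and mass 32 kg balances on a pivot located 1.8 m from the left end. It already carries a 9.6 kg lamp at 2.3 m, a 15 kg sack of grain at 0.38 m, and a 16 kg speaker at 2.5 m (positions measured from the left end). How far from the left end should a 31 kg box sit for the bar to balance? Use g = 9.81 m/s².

x ≈ 2.18 m from the left end

Sum moments about the pivot (at 1.8 m from the left end) (the support reaction has zero arm there).
Beam weight: 32 × 9.81 = 313.9 N down at 1.6 m → arm 0.2 m, τ = 313.9 × 0.2 = 62.78 N·m counterclockwise.
Lamp: 9.6 × 9.81 = 94.18 N down at 2.3 m → arm 0.5 m, τ = 94.18 × 0.5 = 47.09 N·m clockwise.
Sack of grain: 15 × 9.81 = 147.2 N down at 0.38 m → arm 1.42 m, τ = 147.2 × 1.42 = 209 N·m counterclockwise.
Speaker: 16 × 9.81 = 157 N down at 2.5 m → arm 0.7 m, τ = 157 × 0.7 = 109.9 N·m clockwise.
Net moment of existing loads = 114.8 N·m counterclockwise.
The box weighs 31 × 9.81 = 304.1 N and must supply an equal clockwise moment, so its lever arm about the pivot is 114.8 / 304.1 = 0.378 m.
That puts it at 1.8 + 0.378 = 2.18 m from the left end.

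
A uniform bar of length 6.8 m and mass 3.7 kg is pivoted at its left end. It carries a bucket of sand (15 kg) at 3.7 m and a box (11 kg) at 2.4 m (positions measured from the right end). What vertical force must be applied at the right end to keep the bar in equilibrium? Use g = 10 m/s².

Taking torques about the left end:
Beam weight: 3.7 × 10 = 37 N down at 3.4 m → arm 3.4 m, τ = 37 × 3.4 = 125.8 N·m clockwise.
Bucket of sand: 15 × 10 = 150 N down at 3.7 m → arm 3.1 m, τ = 150 × 3.1 = 465 N·m clockwise.
Box: 11 × 10 = 110 N down at 2.4 m → arm 4.4 m, τ = 110 × 4.4 = 484 N·m clockwise.
Net moment of the loads = 1075 N·m clockwise.
The upward force F acts at the right end, arm 6.8 m, giving F × 6.8 counterclockwise.
Setting net torque to zero: F × 6.8 = 1075 → F = 1075 / 6.8 = 158 N.

F ≈ 158 N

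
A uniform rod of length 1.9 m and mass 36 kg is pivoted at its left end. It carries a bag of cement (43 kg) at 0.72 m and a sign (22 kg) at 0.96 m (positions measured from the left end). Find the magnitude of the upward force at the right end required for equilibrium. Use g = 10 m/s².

Sum moments about the left end (the unknown pivot reaction has zero arm there).
Beam weight: 36 × 10 = 360 N down at 0.95 m → arm 0.95 m, τ = 360 × 0.95 = 342 N·m clockwise.
Bag of cement: 43 × 10 = 430 N down at 0.72 m → arm 0.72 m, τ = 430 × 0.72 = 309.6 N·m clockwise.
Sign: 22 × 10 = 220 N down at 0.96 m → arm 0.96 m, τ = 220 × 0.96 = 211.2 N·m clockwise.
Net moment of the loads = 862.8 N·m clockwise.
The upward force F acts at the right end, arm 1.9 m, giving F × 1.9 counterclockwise.
Setting net torque to zero: F × 1.9 = 862.8 → F = 862.8 / 1.9 = 454 N.

F ≈ 454 N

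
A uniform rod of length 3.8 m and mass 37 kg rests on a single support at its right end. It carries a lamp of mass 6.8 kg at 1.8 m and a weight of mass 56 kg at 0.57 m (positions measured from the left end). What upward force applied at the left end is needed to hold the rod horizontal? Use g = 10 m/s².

Choose the right end as the axis so the unknown pivot reaction has zero arm there.
Beam weight: 37 × 10 = 370 N down at 1.9 m → arm 1.9 m, τ = 370 × 1.9 = 703 N·m counterclockwise.
Lamp: 6.8 × 10 = 68 N down at 1.8 m → arm 2 m, τ = 68 × 2 = 136 N·m counterclockwise.
Weight: 56 × 10 = 560 N down at 0.57 m → arm 3.23 m, τ = 560 × 3.23 = 1809 N·m counterclockwise.
Net moment of the loads = 2648 N·m counterclockwise.
The upward force F acts at the left end, arm 3.8 m, giving F × 3.8 clockwise.
Balancing moments: F × 3.8 = 2648, giving F = 2648 / 3.8 = 697 N.

F ≈ 697 N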